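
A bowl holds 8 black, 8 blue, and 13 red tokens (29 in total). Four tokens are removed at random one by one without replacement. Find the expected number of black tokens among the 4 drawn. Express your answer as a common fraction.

By linearity of expectation, E[X] = Σ P(draw i is black); by symmetry each draw (even without replacement) has P(black) = 8/29.
E[X] = 4 · 8/29 = 32/29 ≈ 1.1034.

32/29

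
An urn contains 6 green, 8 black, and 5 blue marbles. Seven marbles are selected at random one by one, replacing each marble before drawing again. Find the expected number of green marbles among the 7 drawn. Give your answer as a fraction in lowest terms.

42/19

By linearity of expectation, E[X] = Σ P(draw i is green); each independent draw has P(green) = 6/19.
E[X] = 7 · 6/19 = 42/19 ≈ 2.2105.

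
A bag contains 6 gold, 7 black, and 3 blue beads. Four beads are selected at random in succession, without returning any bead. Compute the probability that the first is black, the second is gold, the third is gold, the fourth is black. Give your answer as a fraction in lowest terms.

3/104

Multiply the conditional probability of each draw in order, without replacement, so each draw removes one from its color and from the total.
P = (7/16) · (6/15) · (5/14) · (6/13) = 3/104 ≈ 0.0288.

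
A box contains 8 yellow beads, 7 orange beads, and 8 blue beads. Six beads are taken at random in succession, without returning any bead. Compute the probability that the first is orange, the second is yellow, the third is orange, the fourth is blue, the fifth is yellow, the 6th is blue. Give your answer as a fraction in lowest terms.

392/216315

Multiply the conditional probability of each draw in order, without replacement, so each draw removes one from its color and from the total.
P = (7/23) · (8/22) · (6/21) · (8/20) · (7/19) · (7/18) = 392/216315 ≈ 0.0018.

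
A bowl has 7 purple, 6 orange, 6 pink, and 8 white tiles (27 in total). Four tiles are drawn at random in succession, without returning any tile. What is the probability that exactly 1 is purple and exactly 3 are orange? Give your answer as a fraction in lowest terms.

14/1755

Unordered draws without replacement: count favorable combinations over C(27,4).
Favorable = C(7,1) · C(6,3) · C(6,0) · C(8,0) = 140; total = C(27,4) = 17550.
P = 140/17550 = 14/1755 ≈ 0.0080.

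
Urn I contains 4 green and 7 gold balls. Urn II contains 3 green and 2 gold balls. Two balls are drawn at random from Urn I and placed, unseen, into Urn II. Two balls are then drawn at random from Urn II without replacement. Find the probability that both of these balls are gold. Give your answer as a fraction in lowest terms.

72/385

Condition on how many of the transferred balls are gold (from Urn I: 7 gold of 11; then Urn II has 7 total).
  0 gold: C(7,0)C(4,2)/C(11,2) = 6/55; then P = C(2,2)/C(7,2) = 1/21
  1 gold: C(7,1)C(4,1)/C(11,2) = 28/55; then P = C(3,2)/C(7,2) = 1/7
  2 gold: C(7,2)C(4,0)/C(11,2) = 21/55; then P = C(4,2)/C(7,2) = 2/7
P(both gold) = 72/385 ≈ 0.1870.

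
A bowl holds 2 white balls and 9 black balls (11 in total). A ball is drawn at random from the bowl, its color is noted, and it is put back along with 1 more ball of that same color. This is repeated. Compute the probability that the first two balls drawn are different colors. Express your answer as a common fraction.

3/11

Either black then white, or white then black; after the first draw the total is 12.
P = (9/11)·(2/12) + (2/11)·(9/12) = 3/11 ≈ 0.2727.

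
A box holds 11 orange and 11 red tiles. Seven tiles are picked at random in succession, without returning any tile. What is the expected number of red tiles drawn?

7/2

By linearity of expectation, E[X] = Σ P(draw i is red); by symmetry each draw (even without replacement) has P(red) = 11/22.
E[X] = 7 · 11/22 = 7/2 ≈ 3.5000.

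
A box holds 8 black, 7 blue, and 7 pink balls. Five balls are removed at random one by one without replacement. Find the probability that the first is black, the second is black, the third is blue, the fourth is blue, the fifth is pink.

Multiply the conditional probability of each draw in order, without replacement, so each draw removes one from its color and from the total.
P = (8/22) · (7/21) · (7/20) · (6/19) · (7/18) = 49/9405 ≈ 0.0052.

49/9405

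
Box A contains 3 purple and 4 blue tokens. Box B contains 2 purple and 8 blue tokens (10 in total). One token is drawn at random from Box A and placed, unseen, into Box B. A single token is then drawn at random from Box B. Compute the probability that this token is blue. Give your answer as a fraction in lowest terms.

60/77

Condition on how many of the transferred tokens are blue (from Box A: 4 blue of 7; then Box B has 11 total).
  0 blue: C(4,0)C(3,1)/C(7,1) = 3/7; then P = 8/11
  1 blue: C(4,1)C(3,0)/C(7,1) = 4/7; then P = 9/11
P(blue from Box B) = 60/77 ≈ 0.7792.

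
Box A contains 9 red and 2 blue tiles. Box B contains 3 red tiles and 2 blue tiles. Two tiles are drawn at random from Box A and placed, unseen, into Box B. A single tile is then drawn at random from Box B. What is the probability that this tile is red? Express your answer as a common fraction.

Condition on how many of the transferred tiles are red (from Box A: 9 red of 11; then Box B has 7 total).
  0 red: C(9,0)C(2,2)/C(11,2) = 1/55; then P = 3/7
  1 red: C(9,1)C(2,1)/C(11,2) = 18/55; then P = 4/7
  2 red: C(9,2)C(2,0)/C(11,2) = 36/55; then P = 5/7
P(red from Box B) = 51/77 ≈ 0.6623.

51/77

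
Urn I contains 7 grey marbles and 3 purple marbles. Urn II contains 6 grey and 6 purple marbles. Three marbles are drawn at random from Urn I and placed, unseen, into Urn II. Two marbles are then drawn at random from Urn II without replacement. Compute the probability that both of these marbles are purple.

Condition on how many of the transferred marbles are purple (from Urn I: 3 purple of 10; then Urn II has 15 total).
  0 purple: C(3,0)C(7,3)/C(10,3) = 7/24; then P = C(6,2)/C(15,2) = 1/7
  1 purple: C(3,1)C(7,2)/C(10,3) = 21/40; then P = C(7,2)/C(15,2) = 1/5
  2 purple: C(3,2)C(7,1)/C(10,3) = 7/40; then P = C(8,2)/C(15,2) = 4/15
  3 purple: C(3,3)C(7,0)/C(10,3) = 1/120; then P = C(9,2)/C(15,2) = 12/35
P(both purple) = 103/525 ≈ 0.1962.

103/525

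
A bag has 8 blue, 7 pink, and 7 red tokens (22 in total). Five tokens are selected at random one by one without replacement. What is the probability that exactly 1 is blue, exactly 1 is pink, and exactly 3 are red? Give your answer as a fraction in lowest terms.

140/1881

Unordered draws without replacement: count favorable combinations over C(22,5).
Favorable = C(8,1) · C(7,1) · C(7,3) = 1960; total = C(22,5) = 26334.
P = 1960/26334 = 140/1881 ≈ 0.0744.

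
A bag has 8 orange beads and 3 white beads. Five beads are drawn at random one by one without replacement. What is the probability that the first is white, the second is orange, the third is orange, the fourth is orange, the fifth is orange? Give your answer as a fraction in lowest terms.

Multiply the conditional probability of each draw in order, without replacement, so each draw removes one from its color and from the total.
P = (3/11) · (8/10) · (7/9) · (6/8) · (5/7) = 1/11 ≈ 0.0909.

1/11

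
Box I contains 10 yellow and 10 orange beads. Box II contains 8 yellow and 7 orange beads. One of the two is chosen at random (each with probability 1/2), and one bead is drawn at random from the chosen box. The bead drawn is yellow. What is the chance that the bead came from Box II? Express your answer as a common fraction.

16/31

P(yellow | Box I) = 1/2; P(yellow | Box II) = 8/15.
P(yellow) = 1/2·1/2 + 1/2·8/15 = 31/60.
By Bayes' rule, P(Box II | yellow) = 4/15 / 31/60 = 16/31 ≈ 0.5161.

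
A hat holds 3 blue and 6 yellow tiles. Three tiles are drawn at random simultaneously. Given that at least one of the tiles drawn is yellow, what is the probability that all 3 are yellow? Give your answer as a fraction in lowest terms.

20/83

P(all 3 yellow) = C(6,3)/C(9,3) = 5/21; P(at least one yellow) = 1 − C(3,3)/C(9,3) = 83/84.
Since 'all 3 yellow' ⊆ 'at least one yellow', P(all 3 | at least one) = 5/21 / 83/84 = 20/83 ≈ 0.2410.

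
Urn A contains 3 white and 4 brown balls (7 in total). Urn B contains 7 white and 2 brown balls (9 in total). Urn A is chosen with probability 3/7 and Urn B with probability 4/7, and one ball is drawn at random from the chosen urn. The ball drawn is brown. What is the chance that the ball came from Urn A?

P(brown | Urn A) = 4/7; P(brown | Urn B) = 2/9.
P(brown) = 3/7·4/7 + 4/7·2/9 = 164/441.
By Bayes' rule, P(Urn A | brown) = 12/49 / 164/441 = 27/41 ≈ 0.6585.

27/41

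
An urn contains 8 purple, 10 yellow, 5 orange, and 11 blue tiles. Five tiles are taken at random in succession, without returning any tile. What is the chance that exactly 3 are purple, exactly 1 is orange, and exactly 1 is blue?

Unordered draws without replacement: count favorable combinations over C(34,5).
Favorable = C(8,3) · C(10,0) · C(5,1) · C(11,1) = 3080; total = C(34,5) = 278256.
P = 3080/278256 = 35/3162 ≈ 0.0111.

35/3162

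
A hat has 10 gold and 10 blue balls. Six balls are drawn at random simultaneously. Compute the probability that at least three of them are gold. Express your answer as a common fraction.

Sum the hypergeometric tail for j = 3,…,6 gold balls.
Favorable = C(10,3)·C(10,3) + C(10,4)·C(10,2) + C(10,5)·C(10,1) + C(10,6)·C(10,0) = 26580; total = C(20,6) = 38760.
P = 26580/38760 = 443/646 ≈ 0.6858.

443/646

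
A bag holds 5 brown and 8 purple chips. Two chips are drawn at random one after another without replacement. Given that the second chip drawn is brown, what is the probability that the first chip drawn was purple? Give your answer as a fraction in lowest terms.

2/3

P(first=purple and the second chip drawn is brown) = (8/13)·(5/12) = 10/39.
P(the second chip drawn is brown) = Σ over first color = 5/39 + 10/39 = 5/13.
By Bayes, P(first=purple | the second chip drawn is brown) = 10/39 / 5/13 = 2/3 ≈ 0.6667.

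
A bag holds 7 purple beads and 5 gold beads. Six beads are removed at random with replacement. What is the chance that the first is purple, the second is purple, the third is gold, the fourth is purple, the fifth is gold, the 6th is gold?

42875/2985984

Multiply the conditional probability of each draw in order, with replacement (the composition resets each draw).
P = (7/12) · (7/12) · (5/12) · (7/12) · (5/12) · (5/12) = 42875/2985984 ≈ 0.0144.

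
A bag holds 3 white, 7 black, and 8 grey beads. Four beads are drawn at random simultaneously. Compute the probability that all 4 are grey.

7/306

Unordered draws without replacement: count favorable combinations over C(18,4).
Favorable = C(3,0) · C(7,0) · C(8,4) = 70; total = C(18,4) = 3060.
P = 70/3060 = 7/306 ≈ 0.0229.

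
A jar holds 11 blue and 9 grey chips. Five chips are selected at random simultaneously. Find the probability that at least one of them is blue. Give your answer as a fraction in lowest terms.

2563/2584

Use the complement: P(at least one blue) = 1 − P(no blue).
P(none) = C(9,5)/C(20,5) = 126/15504.
So P = 1 − 126/15504 = 2563/2584 ≈ 0.9919.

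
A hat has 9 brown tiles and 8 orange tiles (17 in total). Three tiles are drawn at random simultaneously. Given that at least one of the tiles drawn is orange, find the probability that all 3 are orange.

14/149

P(all 3 orange) = C(8,3)/C(17,3) = 7/85; P(at least one orange) = 1 − C(9,3)/C(17,3) = 149/170.
Since 'all 3 orange' ⊆ 'at least one orange', P(all 3 | at least one) = 7/85 / 149/170 = 14/149 ≈ 0.0940.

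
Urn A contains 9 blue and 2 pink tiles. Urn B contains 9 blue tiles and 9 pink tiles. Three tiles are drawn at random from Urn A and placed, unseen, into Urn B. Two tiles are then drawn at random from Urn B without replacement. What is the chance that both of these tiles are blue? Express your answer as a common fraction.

Condition on how many of the transferred tiles are blue (from Urn A: 9 blue of 11; then Urn B has 21 total).
  1 blue: C(9,1)C(2,2)/C(11,3) = 3/55; then P = C(10,2)/C(21,2) = 3/14
  2 blue: C(9,2)C(2,1)/C(11,3) = 24/55; then P = C(11,2)/C(21,2) = 11/42
  3 blue: C(9,3)C(2,0)/C(11,3) = 28/55; then P = C(12,2)/C(21,2) = 11/35
P(both blue) = 1101/3850 ≈ 0.2860.

1101/3850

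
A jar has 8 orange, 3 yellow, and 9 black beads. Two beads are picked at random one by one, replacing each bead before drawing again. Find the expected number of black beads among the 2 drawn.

By linearity of expectation, E[X] = Σ P(draw i is black); each independent draw has P(black) = 9/20.
E[X] = 2 · 9/20 = 9/10 ≈ 0.9000.

9/10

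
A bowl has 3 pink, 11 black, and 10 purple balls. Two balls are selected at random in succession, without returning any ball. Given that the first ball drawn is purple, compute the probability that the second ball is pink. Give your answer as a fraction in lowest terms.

3/23

After removing 1 purple, the bowl has 3 pink out of 23 remaining.
P(second is pink | given) = 3/23 ≈ 0.1304.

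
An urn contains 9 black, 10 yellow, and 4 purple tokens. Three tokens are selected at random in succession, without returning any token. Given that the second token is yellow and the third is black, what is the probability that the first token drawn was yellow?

3/7

P(first=yellow and the second token is yellow and the third is black) = (10/23)·(9/22)·(9/21) = 135/1771.
P(E) = Σ over first color = 120/1771 + 135/1771 + 60/1771 = 45/253.
By Bayes, P(first=yellow | E) = 135/1771 / 45/253 = 3/7 ≈ 0.4286.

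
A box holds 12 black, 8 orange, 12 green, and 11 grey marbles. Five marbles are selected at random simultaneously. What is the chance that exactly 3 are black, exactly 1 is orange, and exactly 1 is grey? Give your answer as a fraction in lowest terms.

Unordered draws without replacement: count favorable combinations over C(43,5).
Favorable = C(12,3) · C(8,1) · C(12,0) · C(11,1) = 19360; total = C(43,5) = 962598.
P = 19360/962598 = 9680/481299 ≈ 0.0201.

9680/481299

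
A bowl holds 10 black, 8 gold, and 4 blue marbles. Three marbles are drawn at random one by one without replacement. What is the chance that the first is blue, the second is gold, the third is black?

Multiply the conditional probability of each draw in order, without replacement, so each draw removes one from its color and from the total.
P = (4/22) · (8/21) · (10/20) = 8/231 ≈ 0.0346.

8/231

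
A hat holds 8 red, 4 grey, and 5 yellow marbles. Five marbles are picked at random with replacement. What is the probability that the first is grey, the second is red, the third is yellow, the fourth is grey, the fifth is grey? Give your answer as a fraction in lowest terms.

Multiply the conditional probability of each draw in order, with replacement (the composition resets each draw).
P = (4/17) · (8/17) · (5/17) · (4/17) · (4/17) = 2560/1419857 ≈ 0.0018.

2560/1419857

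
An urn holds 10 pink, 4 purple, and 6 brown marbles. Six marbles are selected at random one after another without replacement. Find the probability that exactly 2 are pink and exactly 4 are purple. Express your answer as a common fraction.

Unordered draws without replacement: count favorable combinations over C(20,6).
Favorable = C(10,2) · C(4,4) · C(6,0) = 45; total = C(20,6) = 38760.
P = 45/38760 = 3/2584 ≈ 0.0012.

3/2584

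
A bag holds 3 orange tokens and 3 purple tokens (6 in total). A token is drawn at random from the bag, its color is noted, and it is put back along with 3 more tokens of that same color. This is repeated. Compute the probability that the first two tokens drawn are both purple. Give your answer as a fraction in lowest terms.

1/3

After a purple draw the bag holds 6 purple out of 9.
P = (3/6)·(6/9) = 1/3 ≈ 0.3333.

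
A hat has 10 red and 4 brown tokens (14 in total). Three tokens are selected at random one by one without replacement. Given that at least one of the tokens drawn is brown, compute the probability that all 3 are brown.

P(all 3 brown) = C(4,3)/C(14,3) = 1/91; P(at least one brown) = 1 − C(10,3)/C(14,3) = 61/91.
Since 'all 3 brown' ⊆ 'at least one brown', P(all 3 | at least one) = 1/91 / 61/91 = 1/61 ≈ 0.0164.

1/61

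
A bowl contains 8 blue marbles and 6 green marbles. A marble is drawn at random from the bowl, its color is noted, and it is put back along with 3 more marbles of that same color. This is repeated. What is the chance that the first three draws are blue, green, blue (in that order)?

66/595

Track the composition after each reinforcement of +3.
P = (8/14) · (6/17) · (11/20) = 66/595 ≈ 0.1109.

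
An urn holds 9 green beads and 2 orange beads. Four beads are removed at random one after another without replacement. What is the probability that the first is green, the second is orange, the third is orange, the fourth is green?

1/55

Multiply the conditional probability of each draw in order, without replacement, so each draw removes one from its color and from the total.
P = (9/11) · (2/10) · (1/9) · (8/8) = 1/55 ≈ 0.0182.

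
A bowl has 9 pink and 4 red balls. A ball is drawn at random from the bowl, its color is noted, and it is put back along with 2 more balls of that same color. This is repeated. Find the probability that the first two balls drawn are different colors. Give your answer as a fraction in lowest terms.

Either red then pink, or pink then red; after the first draw the total is 15.
P = (4/13)·(9/15) + (9/13)·(4/15) = 24/65 ≈ 0.3692.

24/65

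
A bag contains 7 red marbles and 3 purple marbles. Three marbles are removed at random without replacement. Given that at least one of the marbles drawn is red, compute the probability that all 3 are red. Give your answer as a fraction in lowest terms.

P(all 3 red) = C(7,3)/C(10,3) = 7/24; P(at least one red) = 1 − C(3,3)/C(10,3) = 119/120.
Since 'all 3 red' ⊆ 'at least one red', P(all 3 | at least one) = 7/24 / 119/120 = 5/17 ≈ 0.2941.

5/17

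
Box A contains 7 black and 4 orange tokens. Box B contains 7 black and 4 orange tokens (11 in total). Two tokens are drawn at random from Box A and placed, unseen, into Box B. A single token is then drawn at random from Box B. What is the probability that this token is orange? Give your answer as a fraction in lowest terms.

Condition on how many of the transferred tokens are orange (from Box A: 4 orange of 11; then Box B has 13 total).
  0 orange: C(4,0)C(7,2)/C(11,2) = 21/55; then P = 4/13
  1 orange: C(4,1)C(7,1)/C(11,2) = 28/55; then P = 5/13
  2 orange: C(4,2)C(7,0)/C(11,2) = 6/55; then P = 6/13
P(orange from Box B) = 4/11 ≈ 0.3636.

4/11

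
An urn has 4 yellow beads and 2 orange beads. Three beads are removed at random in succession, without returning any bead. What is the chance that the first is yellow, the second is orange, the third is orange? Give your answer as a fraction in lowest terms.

Multiply the conditional probability of each draw in order, without replacement, so each draw removes one from its color and from the total.
P = (4/6) · (2/5) · (1/4) = 1/15 ≈ 0.0667.

1/15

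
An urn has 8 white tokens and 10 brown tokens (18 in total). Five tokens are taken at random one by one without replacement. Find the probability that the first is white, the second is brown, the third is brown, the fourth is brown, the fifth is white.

2/51

Multiply the conditional probability of each draw in order, without replacement, so each draw removes one from its color and from the total.
P = (8/18) · (10/17) · (9/16) · (8/15) · (7/14) = 2/51 ≈ 0.0392.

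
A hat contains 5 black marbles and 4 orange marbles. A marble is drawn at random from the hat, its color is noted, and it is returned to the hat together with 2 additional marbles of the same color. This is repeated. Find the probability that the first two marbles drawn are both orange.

8/33

After a orange draw the hat holds 6 orange out of 11.
P = (4/9)·(6/11) = 8/33 ≈ 0.2424.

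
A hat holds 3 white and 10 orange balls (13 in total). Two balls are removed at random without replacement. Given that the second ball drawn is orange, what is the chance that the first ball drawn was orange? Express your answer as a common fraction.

3/4

P(first=orange and the second ball drawn is orange) = (10/13)·(9/12) = 15/26.
P(the second ball drawn is orange) = Σ over first color = 5/26 + 15/26 = 10/13.
By Bayes, P(first=orange | the second ball drawn is orange) = 15/26 / 10/13 = 3/4 ≈ 0.7500.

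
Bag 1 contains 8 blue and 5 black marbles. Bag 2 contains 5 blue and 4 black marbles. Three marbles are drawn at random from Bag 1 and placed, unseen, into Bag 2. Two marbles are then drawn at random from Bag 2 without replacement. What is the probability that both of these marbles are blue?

4/13

Condition on how many of the transferred marbles are blue (from Bag 1: 8 blue of 13; then Bag 2 has 12 total).
  0 blue: C(8,0)C(5,3)/C(13,3) = 5/143; then P = C(5,2)/C(12,2) = 5/33
  1 blue: C(8,1)C(5,2)/C(13,3) = 40/143; then P = C(6,2)/C(12,2) = 5/22
  2 blue: C(8,2)C(5,1)/C(13,3) = 70/143; then P = C(7,2)/C(12,2) = 7/22
  3 blue: C(8,3)C(5,0)/C(13,3) = 28/143; then P = C(8,2)/C(12,2) = 14/33
P(both blue) = 4/13 ≈ 0.3077.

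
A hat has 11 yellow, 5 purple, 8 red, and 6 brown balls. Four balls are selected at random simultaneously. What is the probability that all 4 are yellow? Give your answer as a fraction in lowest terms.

Unordered draws without replacement: count favorable combinations over C(30,4).
Favorable = C(11,4) · C(5,0) · C(8,0) · C(6,0) = 330; total = C(30,4) = 27405.
P = 330/27405 = 22/1827 ≈ 0.0120.

22/1827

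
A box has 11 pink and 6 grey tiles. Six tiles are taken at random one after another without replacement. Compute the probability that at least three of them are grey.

524/1547

Sum the hypergeometric tail for j = 3,…,6 grey tiles.
Favorable = C(6,3)·C(11,3) + C(6,4)·C(11,2) + C(6,5)·C(11,1) + C(6,6)·C(11,0) = 4192; total = C(17,6) = 12376.
P = 4192/12376 = 524/1547 ≈ 0.3387.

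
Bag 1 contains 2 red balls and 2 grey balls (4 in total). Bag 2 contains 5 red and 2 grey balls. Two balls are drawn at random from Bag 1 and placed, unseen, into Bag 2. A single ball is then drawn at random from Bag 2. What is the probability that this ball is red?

2/3

Condition on how many of the transferred balls are red (from Bag 1: 2 red of 4; then Bag 2 has 9 total).
  0 red: C(2,0)C(2,2)/C(4,2) = 1/6; then P = 5/9
  1 red: C(2,1)C(2,1)/C(4,2) = 2/3; then P = 6/9
  2 red: C(2,2)C(2,0)/C(4,2) = 1/6; then P = 7/9
P(red from Bag 2) = 2/3 ≈ 0.6667.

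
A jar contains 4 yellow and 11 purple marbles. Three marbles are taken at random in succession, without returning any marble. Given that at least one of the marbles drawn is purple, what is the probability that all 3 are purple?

P(all 3 purple) = C(11,3)/C(15,3) = 33/91; P(at least one purple) = 1 − C(4,3)/C(15,3) = 451/455.
Since 'all 3 purple' ⊆ 'at least one purple', P(all 3 | at least one) = 33/91 / 451/455 = 15/41 ≈ 0.3659.

15/41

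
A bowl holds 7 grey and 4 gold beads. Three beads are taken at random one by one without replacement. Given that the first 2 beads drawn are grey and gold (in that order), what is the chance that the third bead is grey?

After removing 1 grey, 1 gold, the bowl has 6 grey out of 9 remaining.
P(third is grey | given) = 6/9 = 2/3 ≈ 0.6667.

2/3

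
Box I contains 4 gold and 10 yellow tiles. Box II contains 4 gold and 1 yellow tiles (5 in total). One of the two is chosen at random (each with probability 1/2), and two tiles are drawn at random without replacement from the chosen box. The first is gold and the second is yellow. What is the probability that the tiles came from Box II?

P(E | Box I) = 20/91; P(E | Box II) = 1/5.
P(E) = 1/2·20/91 + 1/2·1/5 = 191/910.
By Bayes' rule, P(Box II | E) = 1/10 / 191/910 = 91/191 ≈ 0.4764.

91/191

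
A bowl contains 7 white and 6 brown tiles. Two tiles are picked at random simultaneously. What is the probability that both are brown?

Unordered draws without replacement: count favorable combinations over C(13,2).
Favorable = C(7,0) · C(6,2) = 15; total = C(13,2) = 78.
P = 15/78 = 5/26 ≈ 0.1923.

5/26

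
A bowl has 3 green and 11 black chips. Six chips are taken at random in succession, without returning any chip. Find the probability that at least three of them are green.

5/91

Sum the hypergeometric tail for j = 3,…,3 green chips.
Favorable = C(3,3)·C(11,3) = 165; total = C(14,6) = 3003.
P = 165/3003 = 5/91 ≈ 0.0549.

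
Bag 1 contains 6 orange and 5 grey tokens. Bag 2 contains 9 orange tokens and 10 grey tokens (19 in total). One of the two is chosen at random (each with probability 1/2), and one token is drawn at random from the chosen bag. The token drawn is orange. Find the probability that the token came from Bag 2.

33/71

P(orange | Bag 1) = 6/11; P(orange | Bag 2) = 9/19.
P(orange) = 1/2·6/11 + 1/2·9/19 = 213/418.
By Bayes' rule, P(Bag 2 | orange) = 9/38 / 213/418 = 33/71 ≈ 0.4648.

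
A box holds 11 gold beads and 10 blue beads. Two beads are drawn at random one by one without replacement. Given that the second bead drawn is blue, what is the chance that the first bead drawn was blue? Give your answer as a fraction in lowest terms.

9/20

P(first=blue and the second bead drawn is blue) = (10/21)·(9/20) = 3/14.
P(the second bead drawn is blue) = Σ over first color = 11/42 + 3/14 = 10/21.
By Bayes, P(first=blue | the second bead drawn is blue) = 3/14 / 10/21 = 9/20 ≈ 0.4500.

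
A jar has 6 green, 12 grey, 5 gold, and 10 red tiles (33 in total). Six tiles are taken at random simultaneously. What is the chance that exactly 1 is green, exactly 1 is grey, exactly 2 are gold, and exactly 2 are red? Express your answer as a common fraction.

Unordered draws without replacement: count favorable combinations over C(33,6).
Favorable = C(6,1) · C(12,1) · C(5,2) · C(10,2) = 32400; total = C(33,6) = 1107568.
P = 32400/1107568 = 2025/69223 ≈ 0.0293.

2025/69223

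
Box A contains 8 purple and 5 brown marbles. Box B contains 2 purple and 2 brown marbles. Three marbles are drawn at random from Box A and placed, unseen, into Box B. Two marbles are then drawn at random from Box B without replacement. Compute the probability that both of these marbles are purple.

Condition on how many of the transferred marbles are purple (from Box A: 8 purple of 13; then Box B has 7 total).
  0 purple: C(8,0)C(5,3)/C(13,3) = 5/143; then P = C(2,2)/C(7,2) = 1/21
  1 purple: C(8,1)C(5,2)/C(13,3) = 40/143; then P = C(3,2)/C(7,2) = 1/7
  2 purple: C(8,2)C(5,1)/C(13,3) = 70/143; then P = C(4,2)/C(7,2) = 2/7
  3 purple: C(8,3)C(5,0)/C(13,3) = 28/143; then P = C(5,2)/C(7,2) = 10/21
P(both purple) = 25/91 ≈ 0.2747.

25/91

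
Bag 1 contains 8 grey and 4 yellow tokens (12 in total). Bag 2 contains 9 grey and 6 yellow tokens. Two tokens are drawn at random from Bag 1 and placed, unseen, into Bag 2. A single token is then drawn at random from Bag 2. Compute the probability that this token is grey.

Condition on how many of the transferred tokens are grey (from Bag 1: 8 grey of 12; then Bag 2 has 17 total).
  0 grey: C(8,0)C(4,2)/C(12,2) = 1/11; then P = 9/17
  1 grey: C(8,1)C(4,1)/C(12,2) = 16/33; then P = 10/17
  2 grey: C(8,2)C(4,0)/C(12,2) = 14/33; then P = 11/17
P(grey from Bag 2) = 31/51 ≈ 0.6078.

31/51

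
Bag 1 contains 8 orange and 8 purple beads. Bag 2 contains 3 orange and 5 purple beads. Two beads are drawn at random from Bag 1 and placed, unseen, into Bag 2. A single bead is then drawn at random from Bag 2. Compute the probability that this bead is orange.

2/5

Condition on how many of the transferred beads are orange (from Bag 1: 8 orange of 16; then Bag 2 has 10 total).
  0 orange: C(8,0)C(8,2)/C(16,2) = 7/30; then P = 3/10
  1 orange: C(8,1)C(8,1)/C(16,2) = 8/15; then P = 4/10
  2 orange: C(8,2)C(8,0)/C(16,2) = 7/30; then P = 5/10
P(orange from Bag 2) = 2/5 ≈ 0.4000.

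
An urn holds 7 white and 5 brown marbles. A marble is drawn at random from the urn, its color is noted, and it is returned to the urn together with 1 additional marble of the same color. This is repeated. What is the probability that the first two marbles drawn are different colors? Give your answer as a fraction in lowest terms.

Either brown then white, or white then brown; after the first draw the total is 13.
P = (5/12)·(7/13) + (7/12)·(5/13) = 35/78 ≈ 0.4487.

35/78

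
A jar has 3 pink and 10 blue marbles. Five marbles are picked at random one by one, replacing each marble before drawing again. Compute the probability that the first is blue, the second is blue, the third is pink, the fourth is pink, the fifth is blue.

Multiply the conditional probability of each draw in order, with replacement (the composition resets each draw).
P = (10/13) · (10/13) · (3/13) · (3/13) · (10/13) = 9000/371293 ≈ 0.0242.

9000/371293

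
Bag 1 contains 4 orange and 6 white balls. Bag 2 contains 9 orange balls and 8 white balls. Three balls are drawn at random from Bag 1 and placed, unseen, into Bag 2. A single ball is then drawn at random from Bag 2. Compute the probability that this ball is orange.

51/100

Condition on how many of the transferred balls are orange (from Bag 1: 4 orange of 10; then Bag 2 has 20 total).
  0 orange: C(4,0)C(6,3)/C(10,3) = 1/6; then P = 9/20
  1 orange: C(4,1)C(6,2)/C(10,3) = 1/2; then P = 10/20
  2 orange: C(4,2)C(6,1)/C(10,3) = 3/10; then P = 11/20
  3 orange: C(4,3)C(6,0)/C(10,3) = 1/30; then P = 12/20
P(orange from Bag 2) = 51/100 ≈ 0.5100.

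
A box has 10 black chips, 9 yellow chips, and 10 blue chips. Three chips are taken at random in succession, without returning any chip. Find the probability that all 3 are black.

Unordered draws without replacement: count favorable combinations over C(29,3).
Favorable = C(10,3) · C(9,0) · C(10,0) = 120; total = C(29,3) = 3654.
P = 120/3654 = 20/609 ≈ 0.0328.

20/609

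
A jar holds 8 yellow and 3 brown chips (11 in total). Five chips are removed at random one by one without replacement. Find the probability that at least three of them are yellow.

Sum the hypergeometric tail for j = 3,…,5 yellow chips.
Favorable = C(8,3)·C(3,2) + C(8,4)·C(3,1) + C(8,5)·C(3,0) = 434; total = C(11,5) = 462.
P = 434/462 = 31/33 ≈ 0.9394.

31/33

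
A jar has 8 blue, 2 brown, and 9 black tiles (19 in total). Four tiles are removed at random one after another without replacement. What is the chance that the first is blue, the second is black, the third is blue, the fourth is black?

14/323

Multiply the conditional probability of each draw in order, without replacement, so each draw removes one from its color and from the total.
P = (8/19) · (9/18) · (7/17) · (8/16) = 14/323 ≈ 0.0433.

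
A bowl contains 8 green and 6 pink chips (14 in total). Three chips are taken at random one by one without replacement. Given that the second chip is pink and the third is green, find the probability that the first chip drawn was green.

7/12

P(first=green and the second chip is pink and the third is green) = (8/14)·(6/13)·(7/12) = 2/13.
P(E) = Σ over first color = 2/13 + 10/91 = 24/91.
By Bayes, P(first=green | E) = 2/13 / 24/91 = 7/12 ≈ 0.5833.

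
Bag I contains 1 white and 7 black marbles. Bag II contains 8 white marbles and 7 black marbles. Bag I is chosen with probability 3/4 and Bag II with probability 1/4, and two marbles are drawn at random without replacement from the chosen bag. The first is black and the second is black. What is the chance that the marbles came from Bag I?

45/49

P(E | Bag I) = 3/4; P(E | Bag II) = 1/5.
P(E) = 3/4·3/4 + 1/4·1/5 = 49/80.
By Bayes' rule, P(Bag I | E) = 9/16 / 49/80 = 45/49 ≈ 0.9184.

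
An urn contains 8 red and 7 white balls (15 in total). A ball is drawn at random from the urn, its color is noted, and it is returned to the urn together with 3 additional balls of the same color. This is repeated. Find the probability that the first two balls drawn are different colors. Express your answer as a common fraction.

Either red then white, or white then red; after the first draw the total is 18.
P = (8/15)·(7/18) + (7/15)·(8/18) = 56/135 ≈ 0.4148.

56/135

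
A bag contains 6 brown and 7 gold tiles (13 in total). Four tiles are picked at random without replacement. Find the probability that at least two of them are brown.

Sum the hypergeometric tail for j = 2,…,4 brown tiles.
Favorable = C(6,2)·C(7,2) + C(6,3)·C(7,1) + C(6,4)·C(7,0) = 470; total = C(13,4) = 715.
P = 470/715 = 94/143 ≈ 0.6573.

94/143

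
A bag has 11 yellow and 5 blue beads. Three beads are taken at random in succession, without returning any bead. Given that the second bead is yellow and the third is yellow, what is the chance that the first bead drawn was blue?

5/14

P(first=blue and the second bead is yellow and the third is yellow) = (5/16)·(11/15)·(10/14) = 55/336.
P(E) = Σ over first color = 33/112 + 55/336 = 11/24.
By Bayes, P(first=blue | E) = 55/336 / 11/24 = 5/14 ≈ 0.3571.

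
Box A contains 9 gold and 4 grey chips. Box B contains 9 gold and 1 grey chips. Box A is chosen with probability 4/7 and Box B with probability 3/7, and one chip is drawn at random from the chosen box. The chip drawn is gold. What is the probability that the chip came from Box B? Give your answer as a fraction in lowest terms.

39/79

P(gold | Box A) = 9/13; P(gold | Box B) = 9/10.
P(gold) = 4/7·9/13 + 3/7·9/10 = 711/910.
By Bayes' rule, P(Box B | gold) = 27/70 / 711/910 = 39/79 ≈ 0.4937.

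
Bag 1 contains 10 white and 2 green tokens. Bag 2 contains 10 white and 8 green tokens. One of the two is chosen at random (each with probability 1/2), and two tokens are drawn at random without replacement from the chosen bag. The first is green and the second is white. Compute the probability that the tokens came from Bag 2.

P(E | Bag 1) = 5/33; P(E | Bag 2) = 40/153.
P(E) = 1/2·5/33 + 1/2·40/153 = 695/3366.
By Bayes' rule, P(Bag 2 | E) = 20/153 / 695/3366 = 88/139 ≈ 0.6331.

88/139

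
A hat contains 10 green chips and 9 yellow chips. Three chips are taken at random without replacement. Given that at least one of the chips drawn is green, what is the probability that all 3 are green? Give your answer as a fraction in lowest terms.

P(all 3 green) = C(10,3)/C(19,3) = 40/323; P(at least one green) = 1 − C(9,3)/C(19,3) = 295/323.
Since 'all 3 green' ⊆ 'at least one green', P(all 3 | at least one) = 40/323 / 295/323 = 8/59 ≈ 0.1356.

8/59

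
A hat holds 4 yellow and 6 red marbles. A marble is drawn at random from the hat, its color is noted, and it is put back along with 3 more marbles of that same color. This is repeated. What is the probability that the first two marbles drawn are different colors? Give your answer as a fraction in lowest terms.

Either yellow then red, or red then yellow; after the first draw the total is 13.
P = (4/10)·(6/13) + (6/10)·(4/13) = 24/65 ≈ 0.3692.

24/65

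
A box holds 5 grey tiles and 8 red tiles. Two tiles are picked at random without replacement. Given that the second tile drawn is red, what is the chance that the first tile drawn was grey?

P(first=grey and the second tile drawn is red) = (5/13)·(8/12) = 10/39.
P(the second tile drawn is red) = Σ over first color = 10/39 + 14/39 = 8/13.
By Bayes, P(first=grey | the second tile drawn is red) = 10/39 / 8/13 = 5/12 ≈ 0.4167.

5/12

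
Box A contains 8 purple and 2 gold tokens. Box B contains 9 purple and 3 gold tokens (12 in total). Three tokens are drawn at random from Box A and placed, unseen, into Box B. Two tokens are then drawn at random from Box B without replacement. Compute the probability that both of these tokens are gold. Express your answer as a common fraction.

Condition on how many of the transferred tokens are gold (from Box A: 2 gold of 10; then Box B has 15 total).
  0 gold: C(2,0)C(8,3)/C(10,3) = 7/15; then P = C(3,2)/C(15,2) = 1/35
  1 gold: C(2,1)C(8,2)/C(10,3) = 7/15; then P = C(4,2)/C(15,2) = 2/35
  2 gold: C(2,2)C(8,1)/C(10,3) = 1/15; then P = C(5,2)/C(15,2) = 2/21
P(both gold) = 73/1575 ≈ 0.0463.

73/1575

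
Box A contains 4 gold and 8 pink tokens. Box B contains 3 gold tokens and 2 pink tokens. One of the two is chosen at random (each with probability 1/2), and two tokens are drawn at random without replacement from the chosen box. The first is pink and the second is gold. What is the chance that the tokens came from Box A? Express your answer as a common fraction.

80/179

P(E | Box A) = 8/33; P(E | Box B) = 3/10.
P(E) = 1/2·8/33 + 1/2·3/10 = 179/660.
By Bayes' rule, P(Box A | E) = 4/33 / 179/660 = 80/179 ≈ 0.4469.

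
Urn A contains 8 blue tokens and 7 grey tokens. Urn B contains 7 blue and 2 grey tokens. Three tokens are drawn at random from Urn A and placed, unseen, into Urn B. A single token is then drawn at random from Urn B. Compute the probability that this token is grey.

Condition on how many of the transferred tokens are grey (from Urn A: 7 grey of 15; then Urn B has 12 total).
  0 grey: C(7,0)C(8,3)/C(15,3) = 8/65; then P = 2/12
  1 grey: C(7,1)C(8,2)/C(15,3) = 28/65; then P = 3/12
  2 grey: C(7,2)C(8,1)/C(15,3) = 24/65; then P = 4/12
  3 grey: C(7,3)C(8,0)/C(15,3) = 1/13; then P = 5/12
P(grey from Urn B) = 17/60 ≈ 0.2833.

17/60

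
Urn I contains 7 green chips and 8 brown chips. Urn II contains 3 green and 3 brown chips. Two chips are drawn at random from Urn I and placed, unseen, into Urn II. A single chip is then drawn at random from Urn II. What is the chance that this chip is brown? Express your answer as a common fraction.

61/120

Condition on how many of the transferred chips are brown (from Urn I: 8 brown of 15; then Urn II has 8 total).
  0 brown: C(8,0)C(7,2)/C(15,2) = 1/5; then P = 3/8
  1 brown: C(8,1)C(7,1)/C(15,2) = 8/15; then P = 4/8
  2 brown: C(8,2)C(7,0)/C(15,2) = 4/15; then P = 5/8
P(brown from Urn II) = 61/120 ≈ 0.5083.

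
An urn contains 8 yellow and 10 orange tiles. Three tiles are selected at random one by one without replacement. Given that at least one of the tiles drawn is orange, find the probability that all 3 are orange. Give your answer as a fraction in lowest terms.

3/19

P(all 3 orange) = C(10,3)/C(18,3) = 5/34; P(at least one orange) = 1 − C(8,3)/C(18,3) = 95/102.
Since 'all 3 orange' ⊆ 'at least one orange', P(all 3 | at least one) = 5/34 / 95/102 = 3/19 ≈ 0.1579.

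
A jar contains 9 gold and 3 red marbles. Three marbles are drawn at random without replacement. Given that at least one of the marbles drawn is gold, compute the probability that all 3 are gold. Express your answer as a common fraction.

28/73

P(all 3 gold) = C(9,3)/C(12,3) = 21/55; P(at least one gold) = 1 − C(3,3)/C(12,3) = 219/220.
Since 'all 3 gold' ⊆ 'at least one gold', P(all 3 | at least one) = 21/55 / 219/220 = 28/73 ≈ 0.3836.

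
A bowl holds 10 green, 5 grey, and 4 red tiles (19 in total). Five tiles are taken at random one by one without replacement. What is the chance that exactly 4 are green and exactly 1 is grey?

Unordered draws without replacement: count favorable combinations over C(19,5).
Favorable = C(10,4) · C(5,1) · C(4,0) = 1050; total = C(19,5) = 11628.
P = 1050/11628 = 175/1938 ≈ 0.0903.

175/1938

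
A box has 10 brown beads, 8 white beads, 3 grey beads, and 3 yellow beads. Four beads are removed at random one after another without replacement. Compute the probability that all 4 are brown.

5/253

Unordered draws without replacement: count favorable combinations over C(24,4).
Favorable = C(10,4) · C(8,0) · C(3,0) · C(3,0) = 210; total = C(24,4) = 10626.
P = 210/10626 = 5/253 ≈ 0.0198.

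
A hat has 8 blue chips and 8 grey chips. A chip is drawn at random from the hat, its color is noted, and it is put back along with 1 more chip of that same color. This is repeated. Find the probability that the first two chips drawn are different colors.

8/17

Either blue then grey, or grey then blue; after the first draw the total is 17.
P = (8/16)·(8/17) + (8/16)·(8/17) = 8/17 ≈ 0.4706.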